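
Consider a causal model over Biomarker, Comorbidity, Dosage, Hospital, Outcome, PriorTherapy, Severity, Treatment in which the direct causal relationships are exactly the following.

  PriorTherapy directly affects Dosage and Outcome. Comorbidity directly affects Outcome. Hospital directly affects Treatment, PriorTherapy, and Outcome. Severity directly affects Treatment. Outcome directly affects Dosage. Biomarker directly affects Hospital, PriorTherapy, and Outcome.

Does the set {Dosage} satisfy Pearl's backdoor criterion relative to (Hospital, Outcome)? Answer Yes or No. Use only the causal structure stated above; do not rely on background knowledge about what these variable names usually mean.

No

Backdoor paths from Hospital to Outcome (paths whose first edge points into Hospital):
  P1: Hospital <- Biomarker -> PriorTherapy -> Outcome
  P2: Hospital <- Biomarker -> PriorTherapy -> Dosage <- Outcome
  P3: Hospital <- Biomarker -> Outcome
Condition 1 (no descendant of Hospital in the set): FAILS — Dosage is a descendant of Hospital.
Condition 2 (every backdoor path blocked by {Dosage}):
  P1: open — no interior node is in the conditioning set.
  P2: open — collider(s) Dosage are conditioned on (or have a conditioned descendant) and no non-collider on the path is in the set.
  P3: open — no interior node is in the conditioning set.
{Dosage} does not satisfy the backdoor criterion.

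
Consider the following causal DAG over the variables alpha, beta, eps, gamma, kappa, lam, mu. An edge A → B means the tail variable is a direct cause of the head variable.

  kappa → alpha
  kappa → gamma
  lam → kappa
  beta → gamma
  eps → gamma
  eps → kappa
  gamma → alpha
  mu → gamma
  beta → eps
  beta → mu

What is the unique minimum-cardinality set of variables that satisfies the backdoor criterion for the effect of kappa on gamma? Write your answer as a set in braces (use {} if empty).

Variables eligible for adjustment (non-descendants of kappa, excluding kappa and gamma): {beta, eps, lam, mu}.
Backdoor paths from kappa to gamma:
  P1: kappa <- eps <- beta -> mu -> gamma
  P2: kappa <- eps <- beta -> gamma
  P3: kappa <- eps -> gamma
The empty set is not sufficient: P1 (kappa <- eps <- beta -> mu -> gamma) has no collider blocking it and no conditioned non-collider, so it is open.
Try {eps}:
  P1: blocked at chain node eps ∈ conditioning set.
  P2: blocked at chain node eps ∈ conditioning set.
  P3: blocked at fork node eps ∈ conditioning set.
{eps} contains no descendant of kappa and blocks every backdoor path.
No other singleton works — e.g. {beta} leaves P3 open — so {eps} is the unique smallest valid adjustment set.

{eps}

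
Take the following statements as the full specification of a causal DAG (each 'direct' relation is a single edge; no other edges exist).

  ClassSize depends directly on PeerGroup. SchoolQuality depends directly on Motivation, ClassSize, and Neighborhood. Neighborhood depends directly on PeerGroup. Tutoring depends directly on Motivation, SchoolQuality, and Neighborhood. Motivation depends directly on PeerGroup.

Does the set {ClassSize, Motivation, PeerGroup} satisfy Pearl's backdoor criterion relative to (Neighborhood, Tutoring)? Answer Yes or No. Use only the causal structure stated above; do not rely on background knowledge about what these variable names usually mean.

Backdoor paths from Neighborhood to Tutoring (paths whose first edge points into Neighborhood):
  P1: Neighborhood <- PeerGroup -> ClassSize -> SchoolQuality <- Motivation -> Tutoring
  P2: Neighborhood <- PeerGroup -> ClassSize -> SchoolQuality -> Tutoring
  P3: Neighborhood <- PeerGroup -> Motivation -> SchoolQuality -> Tutoring
  P4: Neighborhood <- PeerGroup -> Motivation -> Tutoring
Condition 1 (no descendant of Neighborhood in the set): holds — descendants of Neighborhood are {SchoolQuality, Tutoring}; none are in {ClassSize, Motivation, PeerGroup}.
Condition 2 (every backdoor path blocked by {ClassSize, Motivation, PeerGroup}):
  P1: blocked at fork node PeerGroup ∈ conditioning set.
  P2: blocked at fork node PeerGroup ∈ conditioning set.
  P3: blocked at fork node PeerGroup ∈ conditioning set.
  P4: blocked at fork node PeerGroup ∈ conditioning set.
{ClassSize, Motivation, PeerGroup} satisfies the backdoor criterion.

Yes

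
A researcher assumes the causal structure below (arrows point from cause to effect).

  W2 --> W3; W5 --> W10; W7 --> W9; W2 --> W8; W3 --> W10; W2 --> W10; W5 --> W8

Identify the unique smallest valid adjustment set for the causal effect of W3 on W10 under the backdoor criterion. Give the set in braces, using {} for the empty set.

{W2}

Variables eligible for adjustment (non-descendants of W3, excluding W3 and W10): {W2, W5, W7, W8, W9}.
Backdoor paths from W3 to W10:
  P1: W3 <- W2 -> W10
  P2: W3 <- W2 -> W8 <- W5 -> W10
The empty set is not sufficient: P1 (W3 <- W2 -> W10) has no collider blocking it and no conditioned non-collider, so it is open.
Try {W2}:
  P1: blocked at fork node W2 ∈ conditioning set.
  P2: blocked at fork node W2 ∈ conditioning set.
{W2} contains no descendant of W3 and blocks every backdoor path.
No other singleton works — e.g. {W7} leaves P1 open — so {W2} is the unique smallest valid adjustment set.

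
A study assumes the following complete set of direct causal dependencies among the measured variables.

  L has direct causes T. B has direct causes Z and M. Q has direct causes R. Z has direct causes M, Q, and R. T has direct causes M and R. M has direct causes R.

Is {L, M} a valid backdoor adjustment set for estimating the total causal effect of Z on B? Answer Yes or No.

Yes

Backdoor paths from Z to B (paths whose first edge points into Z):
  P1: Z <- R -> M -> B
  P2: Z <- R -> T <- M -> B
  P3: Z <- M -> B
  P4: Z <- Q <- R -> M -> B
  P5: Z <- Q <- R -> T <- M -> B
Condition 1 (no descendant of Z in the set): holds — descendants of Z are {B}; none are in {L, M}.
Condition 2 (every backdoor path blocked by {L, M}):
  P1: blocked at chain node M ∈ conditioning set.
  P2: blocked at fork node M ∈ conditioning set.
  P3: blocked at fork node M ∈ conditioning set.
  P4: blocked at chain node M ∈ conditioning set.
  P5: blocked at fork node M ∈ conditioning set.
{L, M} satisfies the backdoor criterion.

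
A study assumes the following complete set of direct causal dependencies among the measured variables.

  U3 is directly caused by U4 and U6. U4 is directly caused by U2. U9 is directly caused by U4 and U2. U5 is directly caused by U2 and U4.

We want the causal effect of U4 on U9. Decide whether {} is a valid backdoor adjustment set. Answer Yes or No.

No

Backdoor paths from U4 to U9 (paths whose first edge points into U4):
  P1: U4 <- U2 -> U9
Condition 1 (no descendant of U4 in the set): holds — descendants of U4 are {U3, U5, U9}; none are in {}.
Condition 2 (every backdoor path blocked by {}):
  P1: open — no interior node is in the conditioning set.
{} does not satisfy the backdoor criterion.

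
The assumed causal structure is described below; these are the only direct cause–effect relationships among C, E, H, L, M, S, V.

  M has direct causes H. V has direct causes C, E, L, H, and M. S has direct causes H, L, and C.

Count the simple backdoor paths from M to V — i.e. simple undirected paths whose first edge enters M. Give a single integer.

3

A backdoor path from M to V is any simple undirected path whose first edge points into M (i.e. leaves M via a parent).
Parents of M: {H}.
Enumerating:
  P1: M <- H -> S <- C -> V
  P2: M <- H -> S <- L -> V
  P3: M <- H -> V
That exhausts the simple backdoor paths. Count: 3.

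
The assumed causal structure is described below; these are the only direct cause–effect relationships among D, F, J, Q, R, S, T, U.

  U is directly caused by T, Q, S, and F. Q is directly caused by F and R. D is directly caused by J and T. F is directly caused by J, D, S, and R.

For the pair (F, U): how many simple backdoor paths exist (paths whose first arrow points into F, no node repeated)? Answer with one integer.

4

A backdoor path from F to U is any simple undirected path whose first edge points into F (i.e. leaves F via a parent).
Parents of F: {D, J, R, S}.
Enumerating:
  P1: F <- S -> U
  P2: F <- R -> Q -> U
  P3: F <- J -> D <- T -> U
  P4: F <- D <- T -> U
That exhausts the simple backdoor paths. Count: 4.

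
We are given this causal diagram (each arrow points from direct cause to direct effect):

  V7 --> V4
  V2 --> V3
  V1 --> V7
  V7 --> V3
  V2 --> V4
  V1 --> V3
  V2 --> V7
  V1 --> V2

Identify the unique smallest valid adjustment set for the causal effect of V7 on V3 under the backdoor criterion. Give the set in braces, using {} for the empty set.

{V1, V2}

Variables eligible for adjustment (non-descendants of V7, excluding V7 and V3): {V1, V2}.
Backdoor paths from V7 to V3:
  P1: V7 <- V1 -> V2 -> V3
  P2: V7 <- V1 -> V3
  P3: V7 <- V2 <- V1 -> V3
  P4: V7 <- V2 -> V3
The empty set is not sufficient: P1 (V7 <- V1 -> V2 -> V3) has no collider blocking it and no conditioned non-collider, so it is open.
Try {V1, V2}:
  P1: blocked at fork node V1 ∈ conditioning set.
  P2: blocked at fork node V1 ∈ conditioning set.
  P3: blocked at chain node V2 ∈ conditioning set.
  P4: blocked at fork node V2 ∈ conditioning set.
{V1, V2} contains no descendant of V7 and blocks every backdoor path.
Every element of {V1, V2} is needed (dropping V1 leaves P2 open; dropping V2 leaves P4 open), so no proper subset is valid.
Among all size-2 subsets of the eligible variables, only {V1, V2} blocks every backdoor path, so it is the unique smallest valid adjustment set.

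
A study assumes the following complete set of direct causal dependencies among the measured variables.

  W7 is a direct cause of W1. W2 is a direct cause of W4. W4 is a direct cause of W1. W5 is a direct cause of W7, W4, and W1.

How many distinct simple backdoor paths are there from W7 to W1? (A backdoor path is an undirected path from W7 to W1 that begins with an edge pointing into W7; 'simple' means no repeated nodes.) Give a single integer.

A backdoor path from W7 to W1 is any simple undirected path whose first edge points into W7 (i.e. leaves W7 via a parent).
Parents of W7: {W5}.
Enumerating:
  P1: W7 <- W5 -> W4 -> W1
  P2: W7 <- W5 -> W1
That exhausts the simple backdoor paths. Count: 2.

2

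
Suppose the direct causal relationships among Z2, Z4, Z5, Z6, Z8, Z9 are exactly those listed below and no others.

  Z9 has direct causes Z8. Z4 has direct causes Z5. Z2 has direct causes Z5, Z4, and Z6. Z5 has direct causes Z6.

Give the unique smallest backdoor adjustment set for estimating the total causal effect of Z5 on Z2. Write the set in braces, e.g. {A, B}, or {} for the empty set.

Variables eligible for adjustment (non-descendants of Z5, excluding Z5 and Z2): {Z6, Z8, Z9}.
Backdoor paths from Z5 to Z2:
  P1: Z5 <- Z6 -> Z2
The empty set is not sufficient: P1 (Z5 <- Z6 -> Z2) has no collider blocking it and no conditioned non-collider, so it is open.
Try {Z6}:
  P1: blocked at fork node Z6 ∈ conditioning set.
{Z6} contains no descendant of Z5 and blocks every backdoor path.
No other singleton works — e.g. {Z8} leaves P1 open — so {Z6} is the unique smallest valid adjustment set.

{Z6}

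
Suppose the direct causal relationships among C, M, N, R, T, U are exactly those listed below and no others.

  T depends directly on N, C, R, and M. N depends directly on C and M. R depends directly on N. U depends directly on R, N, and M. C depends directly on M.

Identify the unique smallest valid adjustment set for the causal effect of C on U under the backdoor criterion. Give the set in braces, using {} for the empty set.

Variables eligible for adjustment (non-descendants of C, excluding C and U): {M}.
Backdoor paths from C to U:
  P1: C <- M -> N -> R -> U
  P2: C <- M -> N -> U
  P3: C <- M -> N -> T <- R -> U
  P4: C <- M -> U
  P5: C <- M -> T <- N -> R -> U
  P6: C <- M -> T <- N -> U
  P7: C <- M -> T <- R <- N -> U
  P8: C <- M -> T <- R -> U
The empty set is not sufficient: P1 (C <- M -> N -> R -> U) has no collider blocking it and no conditioned non-collider, so it is open.
Try {M}:
  P1: blocked at fork node M ∈ conditioning set.
  P2: blocked at fork node M ∈ conditioning set.
  P3: blocked at fork node M ∈ conditioning set.
  P4: blocked at fork node M ∈ conditioning set.
  P5: blocked at fork node M ∈ conditioning set.
  P6: blocked at fork node M ∈ conditioning set.
  P7: blocked at fork node M ∈ conditioning set.
  P8: blocked at fork node M ∈ conditioning set.
{M} contains no descendant of C and blocks every backdoor path.
{M} is the unique smallest valid adjustment set.

{M}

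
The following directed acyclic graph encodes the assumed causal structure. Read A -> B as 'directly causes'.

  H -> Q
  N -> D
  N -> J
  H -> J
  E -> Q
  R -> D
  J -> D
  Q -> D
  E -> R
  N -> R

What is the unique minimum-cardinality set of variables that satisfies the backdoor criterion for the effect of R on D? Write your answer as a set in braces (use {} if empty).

Variables eligible for adjustment (non-descendants of R, excluding R and D): {E, H, J, N, Q}.
Backdoor paths from R to D:
  P1: R <- E -> Q <- H -> J <- N -> D
  P2: R <- E -> Q <- H -> J -> D
  P3: R <- E -> Q -> D
  P4: R <- N -> J <- H -> Q -> D
  P5: R <- N -> J -> D
  P6: R <- N -> D
The empty set is not sufficient: P3 (R <- E -> Q -> D) has no collider blocking it and no conditioned non-collider, so it is open.
Try {E, N}:
  P1: blocked at fork node E ∈ conditioning set.
  P2: blocked at fork node E ∈ conditioning set.
  P3: blocked at fork node E ∈ conditioning set.
  P4: blocked at fork node N ∈ conditioning set.
  P5: blocked at fork node N ∈ conditioning set.
  P6: blocked at fork node N ∈ conditioning set.
{E, N} contains no descendant of R and blocks every backdoor path.
Every element of {E, N} is needed (dropping E leaves P3 open; dropping N leaves P5 open), so no proper subset is valid.
Among all size-2 subsets of the eligible variables, only {E, N} blocks every backdoor path, so it is the unique smallest valid adjustment set.

{E, N}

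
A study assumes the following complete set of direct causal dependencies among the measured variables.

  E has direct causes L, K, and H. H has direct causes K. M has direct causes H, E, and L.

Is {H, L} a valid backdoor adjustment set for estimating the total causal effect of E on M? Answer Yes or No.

Backdoor paths from E to M (paths whose first edge points into E):
  P1: E <- L -> M
  P2: E <- K -> H -> M
  P3: E <- H -> M
Condition 1 (no descendant of E in the set): holds — descendants of E are {M}; none are in {H, L}.
Condition 2 (every backdoor path blocked by {H, L}):
  P1: blocked at fork node L ∈ conditioning set.
  P2: blocked at chain node H ∈ conditioning set.
  P3: blocked at fork node H ∈ conditioning set.
{H, L} satisfies the backdoor criterion.

Yes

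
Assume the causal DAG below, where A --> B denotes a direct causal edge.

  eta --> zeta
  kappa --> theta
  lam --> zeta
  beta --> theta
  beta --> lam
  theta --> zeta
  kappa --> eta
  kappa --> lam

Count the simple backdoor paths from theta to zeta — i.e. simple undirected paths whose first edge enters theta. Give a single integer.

4

A backdoor path from theta to zeta is any simple undirected path whose first edge points into theta (i.e. leaves theta via a parent).
Parents of theta: {beta, kappa}.
Enumerating:
  P1: theta <- beta -> lam <- kappa -> eta -> zeta
  P2: theta <- beta -> lam -> zeta
  P3: theta <- kappa -> lam -> zeta
  P4: theta <- kappa -> eta -> zeta
That exhausts the simple backdoor paths. Count: 4.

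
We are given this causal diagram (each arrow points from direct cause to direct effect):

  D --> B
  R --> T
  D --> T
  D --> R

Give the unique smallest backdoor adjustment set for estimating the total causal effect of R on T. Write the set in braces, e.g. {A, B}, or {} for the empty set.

{D}

Variables eligible for adjustment (non-descendants of R, excluding R and T): {B, D}.
Backdoor paths from R to T:
  P1: R <- D -> T
The empty set is not sufficient: P1 (R <- D -> T) has no collider blocking it and no conditioned non-collider, so it is open.
Try {D}:
  P1: blocked at fork node D ∈ conditioning set.
{D} contains no descendant of R and blocks every backdoor path.
No other singleton works — e.g. {B} leaves P1 open — so {D} is the unique smallest valid adjustment set.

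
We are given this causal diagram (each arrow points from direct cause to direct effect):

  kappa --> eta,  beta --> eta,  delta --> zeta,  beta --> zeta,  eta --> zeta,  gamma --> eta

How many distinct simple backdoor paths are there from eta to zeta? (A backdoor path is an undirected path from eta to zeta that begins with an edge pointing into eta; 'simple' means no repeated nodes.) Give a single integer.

A backdoor path from eta to zeta is any simple undirected path whose first edge points into eta (i.e. leaves eta via a parent).
Parents of eta: {beta, gamma, kappa}.
Enumerating:
  P1: eta <- beta -> zeta
That exhausts the simple backdoor paths. Count: 1.

1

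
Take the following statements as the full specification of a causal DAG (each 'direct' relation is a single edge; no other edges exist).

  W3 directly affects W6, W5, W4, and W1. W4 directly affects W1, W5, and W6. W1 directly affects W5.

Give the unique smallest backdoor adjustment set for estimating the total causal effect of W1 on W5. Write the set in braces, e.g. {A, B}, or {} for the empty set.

{W3, W4}

Variables eligible for adjustment (non-descendants of W1, excluding W1 and W5): {W3, W4, W6}.
Backdoor paths from W1 to W5:
  P1: W1 <- W3 -> W4 -> W5
  P2: W1 <- W3 -> W5
  P3: W1 <- W3 -> W6 <- W4 -> W5
  P4: W1 <- W4 <- W3 -> W5
  P5: W1 <- W4 -> W5
  P6: W1 <- W4 -> W6 <- W3 -> W5
The empty set is not sufficient: P1 (W1 <- W3 -> W4 -> W5) has no collider blocking it and no conditioned non-collider, so it is open.
Try {W3, W4}:
  P1: blocked at fork node W3 ∈ conditioning set.
  P2: blocked at fork node W3 ∈ conditioning set.
  P3: blocked at fork node W3 ∈ conditioning set.
  P4: blocked at chain node W4 ∈ conditioning set.
  P5: blocked at fork node W4 ∈ conditioning set.
  P6: blocked at fork node W4 ∈ conditioning set.
{W3, W4} contains no descendant of W1 and blocks every backdoor path.
Every element of {W3, W4} is needed (dropping W3 leaves P2 open; dropping W4 leaves P5 open), so no proper subset is valid.
Among all size-2 subsets of the eligible variables, only {W3, W4} blocks every backdoor path, so it is the unique smallest valid adjustment set.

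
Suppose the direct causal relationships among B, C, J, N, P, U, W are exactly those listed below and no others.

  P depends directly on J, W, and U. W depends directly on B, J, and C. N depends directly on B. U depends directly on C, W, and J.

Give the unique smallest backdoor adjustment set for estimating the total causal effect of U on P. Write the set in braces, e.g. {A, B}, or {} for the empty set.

{J, W}

Variables eligible for adjustment (non-descendants of U, excluding U and P): {B, C, J, N, W}.
Backdoor paths from U to P:
  P1: U <- C -> W <- J -> P
  P2: U <- C -> W -> P
  P3: U <- J -> W -> P
  P4: U <- J -> P
  P5: U <- W <- J -> P
  P6: U <- W -> P
The empty set is not sufficient: P2 (U <- C -> W -> P) has no collider blocking it and no conditioned non-collider, so it is open.
Try {J, W}:
  P1: blocked at fork node J ∈ conditioning set.
  P2: blocked at chain node W ∈ conditioning set.
  P3: blocked at fork node J ∈ conditioning set.
  P4: blocked at fork node J ∈ conditioning set.
  P5: blocked at chain node W ∈ conditioning set.
  P6: blocked at fork node W ∈ conditioning set.
{J, W} contains no descendant of U and blocks every backdoor path.
Every element of {J, W} is needed (dropping J leaves P1 open; dropping W leaves P2 open), so no proper subset is valid.
Among all size-2 subsets of the eligible variables, only {J, W} blocks every backdoor path, so it is the unique smallest valid adjustment set.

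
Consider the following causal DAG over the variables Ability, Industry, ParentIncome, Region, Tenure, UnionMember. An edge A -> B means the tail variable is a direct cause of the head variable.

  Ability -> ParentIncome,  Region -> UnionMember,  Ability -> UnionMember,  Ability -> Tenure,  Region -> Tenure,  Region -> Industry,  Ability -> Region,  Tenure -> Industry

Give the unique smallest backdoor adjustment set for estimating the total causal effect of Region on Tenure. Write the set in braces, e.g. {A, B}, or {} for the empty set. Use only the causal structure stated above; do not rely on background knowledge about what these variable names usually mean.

Variables eligible for adjustment (non-descendants of Region, excluding Region and Tenure): {Ability, ParentIncome}.
Backdoor paths from Region to Tenure:
  P1: Region <- Ability -> Tenure
The empty set is not sufficient: P1 (Region <- Ability -> Tenure) has no collider blocking it and no conditioned non-collider, so it is open.
Try {Ability}:
  P1: blocked at fork node Ability ∈ conditioning set.
{Ability} contains no descendant of Region and blocks every backdoor path.
No other singleton works — e.g. {ParentIncome} leaves P1 open — so {Ability} is the unique smallest valid adjustment set.

{Ability}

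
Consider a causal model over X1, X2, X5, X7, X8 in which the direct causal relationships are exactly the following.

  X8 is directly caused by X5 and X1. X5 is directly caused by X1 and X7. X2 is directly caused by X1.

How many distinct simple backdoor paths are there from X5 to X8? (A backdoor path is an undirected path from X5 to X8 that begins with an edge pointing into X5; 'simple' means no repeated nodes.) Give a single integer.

A backdoor path from X5 to X8 is any simple undirected path whose first edge points into X5 (i.e. leaves X5 via a parent).
Parents of X5: {X1, X7}.
Enumerating:
  P1: X5 <- X1 -> X8
That exhausts the simple backdoor paths. Count: 1.

1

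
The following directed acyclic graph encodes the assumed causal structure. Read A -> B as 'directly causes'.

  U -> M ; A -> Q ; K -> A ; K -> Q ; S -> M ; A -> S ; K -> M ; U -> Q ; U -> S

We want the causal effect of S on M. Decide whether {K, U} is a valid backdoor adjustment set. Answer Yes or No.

Backdoor paths from S to M (paths whose first edge points into S):
  P1: S <- U -> M
  P2: S <- U -> Q <- K -> M
  P3: S <- U -> Q <- A <- K -> M
  P4: S <- A <- K -> M
  P5: S <- A <- K -> Q <- U -> M
  P6: S <- A -> Q <- K -> M
  P7: S <- A -> Q <- U -> M
Condition 1 (no descendant of S in the set): holds — descendants of S are {M}; none are in {K, U}.
Condition 2 (every backdoor path blocked by {K, U}):
  P1: blocked at fork node U ∈ conditioning set.
  P2: blocked at fork node U ∈ conditioning set.
  P3: blocked at fork node U ∈ conditioning set.
  P4: blocked at fork node K ∈ conditioning set.
  P5: blocked at fork node K ∈ conditioning set.
  P6: blocked at collider Q (neither it nor any descendant is in the conditioning set).
  P7: blocked at collider Q (neither it nor any descendant is in the conditioning set).
{K, U} satisfies the backdoor criterion.

Yes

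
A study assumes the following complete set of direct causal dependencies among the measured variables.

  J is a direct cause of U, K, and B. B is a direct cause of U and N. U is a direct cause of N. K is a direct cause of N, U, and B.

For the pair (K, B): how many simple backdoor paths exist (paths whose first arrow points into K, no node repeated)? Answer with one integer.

A backdoor path from K to B is any simple undirected path whose first edge points into K (i.e. leaves K via a parent).
Parents of K: {J}.
Enumerating:
  P1: K <- J -> B
  P2: K <- J -> U <- B
  P3: K <- J -> U -> N <- B
That exhausts the simple backdoor paths. Count: 3.

3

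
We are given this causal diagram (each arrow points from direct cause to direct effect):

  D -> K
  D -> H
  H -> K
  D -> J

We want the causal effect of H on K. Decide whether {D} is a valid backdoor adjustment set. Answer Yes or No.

Backdoor paths from H to K (paths whose first edge points into H):
  P1: H <- D -> K
Condition 1 (no descendant of H in the set): holds — descendants of H are {K}; none are in {D}.
Condition 2 (every backdoor path blocked by {D}):
  P1: blocked at fork node D ∈ conditioning set.
{D} satisfies the backdoor criterion.

Yes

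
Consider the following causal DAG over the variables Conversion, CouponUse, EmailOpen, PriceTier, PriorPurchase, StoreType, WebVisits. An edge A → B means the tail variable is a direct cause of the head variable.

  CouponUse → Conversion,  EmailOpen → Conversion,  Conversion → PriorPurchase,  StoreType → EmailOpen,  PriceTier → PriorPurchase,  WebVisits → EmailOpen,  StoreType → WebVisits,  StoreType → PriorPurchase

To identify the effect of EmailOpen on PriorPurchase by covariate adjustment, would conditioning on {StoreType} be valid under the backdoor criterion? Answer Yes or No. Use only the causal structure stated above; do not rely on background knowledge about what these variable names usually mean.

Backdoor paths from EmailOpen to PriorPurchase (paths whose first edge points into EmailOpen):
  P1: EmailOpen <- StoreType -> PriorPurchase
  P2: EmailOpen <- WebVisits <- StoreType -> PriorPurchase
Condition 1 (no descendant of EmailOpen in the set): holds — descendants of EmailOpen are {Conversion, PriorPurchase}; none are in {StoreType}.
Condition 2 (every backdoor path blocked by {StoreType}):
  P1: blocked at fork node StoreType ∈ conditioning set.
  P2: blocked at fork node StoreType ∈ conditioning set.
{StoreType} satisfies the backdoor criterion.

Yes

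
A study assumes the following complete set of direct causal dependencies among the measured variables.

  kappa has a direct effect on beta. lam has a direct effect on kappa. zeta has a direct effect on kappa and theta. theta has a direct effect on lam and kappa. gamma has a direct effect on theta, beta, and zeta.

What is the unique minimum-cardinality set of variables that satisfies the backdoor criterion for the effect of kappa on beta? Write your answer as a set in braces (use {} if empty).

Variables eligible for adjustment (non-descendants of kappa, excluding kappa and beta): {gamma, lam, theta, zeta}.
Backdoor paths from kappa to beta:
  P1: kappa <- zeta <- gamma -> beta
  P2: kappa <- zeta -> theta <- gamma -> beta
  P3: kappa <- theta <- gamma -> beta
  P4: kappa <- theta <- zeta <- gamma -> beta
  P5: kappa <- lam <- theta <- gamma -> beta
  P6: kappa <- lam <- theta <- zeta <- gamma -> beta
The empty set is not sufficient: P1 (kappa <- zeta <- gamma -> beta) has no collider blocking it and no conditioned non-collider, so it is open.
Try {gamma}:
  P1: blocked at fork node gamma ∈ conditioning set.
  P2: blocked at collider theta (neither it nor any descendant is in the conditioning set).
  P3: blocked at fork node gamma ∈ conditioning set.
  P4: blocked at fork node gamma ∈ conditioning set.
  P5: blocked at fork node gamma ∈ conditioning set.
  P6: blocked at fork node gamma ∈ conditioning set.
{gamma} contains no descendant of kappa and blocks every backdoor path.
No other singleton works — e.g. {zeta} leaves P3 open — so {gamma} is the unique smallest valid adjustment set.

{gamma}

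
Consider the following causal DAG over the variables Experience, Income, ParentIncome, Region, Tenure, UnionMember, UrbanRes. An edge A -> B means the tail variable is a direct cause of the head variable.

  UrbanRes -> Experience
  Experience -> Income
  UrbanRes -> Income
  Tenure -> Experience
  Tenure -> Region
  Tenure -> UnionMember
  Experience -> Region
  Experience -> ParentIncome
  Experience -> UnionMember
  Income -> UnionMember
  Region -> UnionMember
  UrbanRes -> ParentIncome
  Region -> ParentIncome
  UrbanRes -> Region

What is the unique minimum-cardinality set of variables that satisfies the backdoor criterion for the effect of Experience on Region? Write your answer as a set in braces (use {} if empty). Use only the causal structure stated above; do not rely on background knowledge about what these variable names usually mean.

Variables eligible for adjustment (non-descendants of Experience, excluding Experience and Region): {Tenure, UrbanRes}.
Backdoor paths from Experience to Region:
  P1: Experience <- Tenure -> Region
  P2: Experience <- Tenure -> UnionMember <- Income <- UrbanRes -> Region
  P3: Experience <- Tenure -> UnionMember <- Income <- UrbanRes -> ParentIncome <- Region
  P4: Experience <- Tenure -> UnionMember <- Region
  P5: Experience <- UrbanRes -> Income -> UnionMember <- Tenure -> Region
  P6: Experience <- UrbanRes -> Income -> UnionMember <- Region
  P7: Experience <- UrbanRes -> Region
  P8: Experience <- UrbanRes -> ParentIncome <- Region
The empty set is not sufficient: P1 (Experience <- Tenure -> Region) has no collider blocking it and no conditioned non-collider, so it is open.
Try {Tenure, UrbanRes}:
  P1: blocked at fork node Tenure ∈ conditioning set.
  P2: blocked at fork node Tenure ∈ conditioning set.
  P3: blocked at fork node Tenure ∈ conditioning set.
  P4: blocked at fork node Tenure ∈ conditioning set.
  P5: blocked at fork node UrbanRes ∈ conditioning set.
  P6: blocked at fork node UrbanRes ∈ conditioning set.
  P7: blocked at fork node UrbanRes ∈ conditioning set.
  P8: blocked at fork node UrbanRes ∈ conditioning set.
{Tenure, UrbanRes} contains no descendant of Experience and blocks every backdoor path.
Every element of {Tenure, UrbanRes} is needed (dropping Tenure leaves P1 open; dropping UrbanRes leaves P7 open), so no proper subset is valid.
Among all size-2 subsets of the eligible variables, only {Tenure, UrbanRes} blocks every backdoor path, so it is the unique smallest valid adjustment set.

{Tenure, UrbanRes}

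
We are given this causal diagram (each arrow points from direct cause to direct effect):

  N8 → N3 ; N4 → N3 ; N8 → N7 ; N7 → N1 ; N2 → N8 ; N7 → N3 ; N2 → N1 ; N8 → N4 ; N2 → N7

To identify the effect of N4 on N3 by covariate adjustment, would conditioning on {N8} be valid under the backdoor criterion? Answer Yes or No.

Backdoor paths from N4 to N3 (paths whose first edge points into N4):
  P1: N4 <- N8 <- N2 -> N7 -> N3
  P2: N4 <- N8 <- N2 -> N1 <- N7 -> N3
  P3: N4 <- N8 -> N7 -> N3
  P4: N4 <- N8 -> N3
Condition 1 (no descendant of N4 in the set): holds — descendants of N4 are {N3}; none are in {N8}.
Condition 2 (every backdoor path blocked by {N8}):
  P1: blocked at chain node N8 ∈ conditioning set.
  P2: blocked at chain node N8 ∈ conditioning set.
  P3: blocked at fork node N8 ∈ conditioning set.
  P4: blocked at fork node N8 ∈ conditioning set.
{N8} satisfies the backdoor criterion.

Yes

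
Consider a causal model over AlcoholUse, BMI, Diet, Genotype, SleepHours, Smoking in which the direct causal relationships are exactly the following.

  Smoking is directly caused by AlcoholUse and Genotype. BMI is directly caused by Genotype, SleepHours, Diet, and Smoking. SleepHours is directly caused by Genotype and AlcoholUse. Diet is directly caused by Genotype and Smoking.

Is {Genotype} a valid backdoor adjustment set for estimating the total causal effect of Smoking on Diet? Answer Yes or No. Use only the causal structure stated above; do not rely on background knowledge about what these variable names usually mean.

Backdoor paths from Smoking to Diet (paths whose first edge points into Smoking):
  P1: Smoking <- AlcoholUse -> SleepHours <- Genotype -> Diet
  P2: Smoking <- AlcoholUse -> SleepHours <- Genotype -> BMI <- Diet
  P3: Smoking <- AlcoholUse -> SleepHours -> BMI <- Genotype -> Diet
  P4: Smoking <- AlcoholUse -> SleepHours -> BMI <- Diet
  P5: Smoking <- Genotype -> Diet
  P6: Smoking <- Genotype -> SleepHours -> BMI <- Diet
  P7: Smoking <- Genotype -> BMI <- Diet
Condition 1 (no descendant of Smoking in the set): holds — descendants of Smoking are {BMI, Diet}; none are in {Genotype}.
Condition 2 (every backdoor path blocked by {Genotype}):
  P1: blocked at collider SleepHours (neither it nor any descendant is in the conditioning set).
  P2: blocked at collider SleepHours (neither it nor any descendant is in the conditioning set).
  P3: blocked at collider BMI (neither it nor any descendant is in the conditioning set).
  P4: blocked at collider BMI (neither it nor any descendant is in the conditioning set).
  P5: blocked at fork node Genotype ∈ conditioning set.
  P6: blocked at fork node Genotype ∈ conditioning set.
  P7: blocked at fork node Genotype ∈ conditioning set.
{Genotype} satisfies the backdoor criterion.

Yes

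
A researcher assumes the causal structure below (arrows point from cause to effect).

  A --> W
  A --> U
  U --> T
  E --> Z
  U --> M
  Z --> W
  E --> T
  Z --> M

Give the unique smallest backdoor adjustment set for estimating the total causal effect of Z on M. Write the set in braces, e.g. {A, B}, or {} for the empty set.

Variables eligible for adjustment (non-descendants of Z, excluding Z and M): {A, E, T, U}.
Backdoor paths from Z to M:
  P1: Z <- E -> T <- U -> M
Each backdoor path contains an unconditioned collider, so every path is already blocked with the empty conditioning set:
  P1: blocked at collider T (neither it nor any descendant is in the conditioning set).
The empty set is therefore the unique smallest valid set.

{}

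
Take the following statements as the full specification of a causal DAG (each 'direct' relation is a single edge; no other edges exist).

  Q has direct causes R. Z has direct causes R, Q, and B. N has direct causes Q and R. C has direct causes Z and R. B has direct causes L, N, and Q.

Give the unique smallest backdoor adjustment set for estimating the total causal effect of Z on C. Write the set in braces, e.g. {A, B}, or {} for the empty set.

{R}

Variables eligible for adjustment (non-descendants of Z, excluding Z and C): {B, L, N, Q, R}.
Backdoor paths from Z to C:
  P1: Z <- R -> C
  P2: Z <- Q <- R -> C
  P3: Z <- Q -> N <- R -> C
  P4: Z <- Q -> B <- N <- R -> C
  P5: Z <- B <- Q <- R -> C
  P6: Z <- B <- Q -> N <- R -> C
  P7: Z <- B <- N <- R -> C
  P8: Z <- B <- N <- Q <- R -> C
The empty set is not sufficient: P1 (Z <- R -> C) has no collider blocking it and no conditioned non-collider, so it is open.
Try {R}:
  P1: blocked at fork node R ∈ conditioning set.
  P2: blocked at fork node R ∈ conditioning set.
  P3: blocked at collider N (neither it nor any descendant is in the conditioning set).
  P4: blocked at collider B (neither it nor any descendant is in the conditioning set).
  P5: blocked at fork node R ∈ conditioning set.
  P6: blocked at collider N (neither it nor any descendant is in the conditioning set).
  P7: blocked at fork node R ∈ conditioning set.
  P8: blocked at fork node R ∈ conditioning set.
{R} contains no descendant of Z and blocks every backdoor path.
No other singleton works — e.g. {L} leaves P1 open — so {R} is the unique smallest valid adjustment set.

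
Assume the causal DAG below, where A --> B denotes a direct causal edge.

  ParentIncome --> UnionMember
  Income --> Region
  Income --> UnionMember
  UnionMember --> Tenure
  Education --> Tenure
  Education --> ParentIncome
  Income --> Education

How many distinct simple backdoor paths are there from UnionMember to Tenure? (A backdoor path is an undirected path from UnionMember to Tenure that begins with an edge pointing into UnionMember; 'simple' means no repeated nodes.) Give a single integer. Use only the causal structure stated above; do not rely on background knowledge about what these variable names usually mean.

2

A backdoor path from UnionMember to Tenure is any simple undirected path whose first edge points into UnionMember (i.e. leaves UnionMember via a parent).
Parents of UnionMember: {Income, ParentIncome}.
Enumerating:
  P1: UnionMember <- Income -> Education -> Tenure
  P2: UnionMember <- ParentIncome <- Education -> Tenure
That exhausts the simple backdoor paths. Count: 2.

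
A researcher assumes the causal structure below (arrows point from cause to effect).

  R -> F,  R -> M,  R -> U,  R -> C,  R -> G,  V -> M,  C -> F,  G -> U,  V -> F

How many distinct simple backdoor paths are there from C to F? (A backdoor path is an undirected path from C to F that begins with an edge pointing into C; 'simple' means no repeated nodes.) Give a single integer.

A backdoor path from C to F is any simple undirected path whose first edge points into C (i.e. leaves C via a parent).
Parents of C: {R}.
Enumerating:
  P1: C <- R -> F
  P2: C <- R -> M <- V -> F
That exhausts the simple backdoor paths. Count: 2.

2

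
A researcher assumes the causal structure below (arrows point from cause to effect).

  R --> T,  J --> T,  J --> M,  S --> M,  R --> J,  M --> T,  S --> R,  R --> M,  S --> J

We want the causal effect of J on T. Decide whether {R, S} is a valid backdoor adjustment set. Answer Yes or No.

Yes

Backdoor paths from J to T (paths whose first edge points into J):
  P1: J <- S -> R -> M -> T
  P2: J <- S -> R -> T
  P3: J <- S -> M <- R -> T
  P4: J <- S -> M -> T
  P5: J <- R <- S -> M -> T
  P6: J <- R -> M -> T
  P7: J <- R -> T
Condition 1 (no descendant of J in the set): holds — descendants of J are {M, T}; none are in {R, S}.
Condition 2 (every backdoor path blocked by {R, S}):
  P1: blocked at fork node S ∈ conditioning set.
  P2: blocked at fork node S ∈ conditioning set.
  P3: blocked at fork node S ∈ conditioning set.
  P4: blocked at fork node S ∈ conditioning set.
  P5: blocked at chain node R ∈ conditioning set.
  P6: blocked at fork node R ∈ conditioning set.
  P7: blocked at fork node R ∈ conditioning set.
{R, S} satisfies the backdoor criterion.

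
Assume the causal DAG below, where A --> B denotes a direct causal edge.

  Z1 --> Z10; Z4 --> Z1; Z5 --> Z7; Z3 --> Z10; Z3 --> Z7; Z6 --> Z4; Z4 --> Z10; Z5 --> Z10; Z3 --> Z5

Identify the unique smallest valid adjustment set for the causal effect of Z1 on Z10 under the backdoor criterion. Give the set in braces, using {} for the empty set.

Variables eligible for adjustment (non-descendants of Z1, excluding Z1 and Z10): {Z3, Z4, Z5, Z6, Z7}.
Backdoor paths from Z1 to Z10:
  P1: Z1 <- Z4 -> Z10
The empty set is not sufficient: P1 (Z1 <- Z4 -> Z10) has no collider blocking it and no conditioned non-collider, so it is open.
Try {Z4}:
  P1: blocked at fork node Z4 ∈ conditioning set.
{Z4} contains no descendant of Z1 and blocks every backdoor path.
No other singleton works — e.g. {Z6} leaves P1 open — so {Z4} is the unique smallest valid adjustment set.

{Z4}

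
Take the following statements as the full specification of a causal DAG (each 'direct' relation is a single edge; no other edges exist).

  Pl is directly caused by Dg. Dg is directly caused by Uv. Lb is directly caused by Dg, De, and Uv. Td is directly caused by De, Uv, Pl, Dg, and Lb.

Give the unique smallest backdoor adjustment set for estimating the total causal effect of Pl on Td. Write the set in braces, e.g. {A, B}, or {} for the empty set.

{Dg}

Variables eligible for adjustment (non-descendants of Pl, excluding Pl and Td): {De, Dg, Lb, Uv}.
Backdoor paths from Pl to Td:
  P1: Pl <- Dg <- Uv -> Lb <- De -> Td
  P2: Pl <- Dg <- Uv -> Lb -> Td
  P3: Pl <- Dg <- Uv -> Td
  P4: Pl <- Dg -> Lb <- Uv -> Td
  P5: Pl <- Dg -> Lb <- De -> Td
  P6: Pl <- Dg -> Lb -> Td
  P7: Pl <- Dg -> Td
The empty set is not sufficient: P2 (Pl <- Dg <- Uv -> Lb -> Td) has no collider blocking it and no conditioned non-collider, so it is open.
Try {Dg}:
  P1: blocked at chain node Dg ∈ conditioning set.
  P2: blocked at chain node Dg ∈ conditioning set.
  P3: blocked at chain node Dg ∈ conditioning set.
  P4: blocked at fork node Dg ∈ conditioning set.
  P5: blocked at fork node Dg ∈ conditioning set.
  P6: blocked at fork node Dg ∈ conditioning set.
  P7: blocked at fork node Dg ∈ conditioning set.
{Dg} contains no descendant of Pl and blocks every backdoor path.
No other singleton works — e.g. {Uv} leaves P6 open — so {Dg} is the unique smallest valid adjustment set.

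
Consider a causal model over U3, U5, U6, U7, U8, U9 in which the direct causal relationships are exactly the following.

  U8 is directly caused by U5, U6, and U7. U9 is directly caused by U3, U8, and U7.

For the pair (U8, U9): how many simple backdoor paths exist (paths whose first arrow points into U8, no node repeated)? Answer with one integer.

1

A backdoor path from U8 to U9 is any simple undirected path whose first edge points into U8 (i.e. leaves U8 via a parent).
Parents of U8: {U5, U6, U7}.
Enumerating:
  P1: U8 <- U7 -> U9
That exhausts the simple backdoor paths. Count: 1.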